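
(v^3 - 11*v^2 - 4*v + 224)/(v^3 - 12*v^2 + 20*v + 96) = (v^2 - 3*v - 28)/(v^2 - 4*v - 12)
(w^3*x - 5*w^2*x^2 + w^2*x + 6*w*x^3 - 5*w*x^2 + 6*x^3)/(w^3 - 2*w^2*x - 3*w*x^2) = x*(w^2 - 2*w*x + w - 2*x)/(w*(w + x))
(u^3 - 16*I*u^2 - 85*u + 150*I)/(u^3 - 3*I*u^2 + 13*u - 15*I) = (u^2 - 11*I*u - 30)/(u^2 + 2*I*u + 3)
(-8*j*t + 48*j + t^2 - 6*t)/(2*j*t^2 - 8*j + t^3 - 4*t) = (-8*j*t + 48*j + t^2 - 6*t)/(2*j*t^2 - 8*j + t^3 - 4*t)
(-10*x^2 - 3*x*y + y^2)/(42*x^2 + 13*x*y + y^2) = (-10*x^2 - 3*x*y + y^2)/(42*x^2 + 13*x*y + y^2)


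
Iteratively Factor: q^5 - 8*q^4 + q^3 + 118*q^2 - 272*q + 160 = (q + 4)*(q^4 - 12*q^3 + 49*q^2 - 78*q + 40) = (q - 4)*(q + 4)*(q^3 - 8*q^2 + 17*q - 10) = (q - 5)*(q - 4)*(q + 4)*(q^2 - 3*q + 2) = (q - 5)*(q - 4)*(q - 1)*(q + 4)*(q - 2)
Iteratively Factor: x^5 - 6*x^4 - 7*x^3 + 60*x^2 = (x - 5)*(x^4 - x^3 - 12*x^2) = x*(x - 5)*(x^3 - x^2 - 12*x) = x^2*(x - 5)*(x^2 - x - 12) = x^2*(x - 5)*(x + 3)*(x - 4)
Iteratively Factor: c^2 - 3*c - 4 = (c + 1)*(c - 4)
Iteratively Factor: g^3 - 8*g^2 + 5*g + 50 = (g + 2)*(g^2 - 10*g + 25) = (g - 5)*(g + 2)*(g - 5)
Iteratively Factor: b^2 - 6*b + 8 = (b - 4)*(b - 2)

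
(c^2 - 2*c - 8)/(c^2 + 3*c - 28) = (c + 2)/(c + 7)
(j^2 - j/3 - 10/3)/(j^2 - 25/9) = 3*(j - 2)/(3*j - 5)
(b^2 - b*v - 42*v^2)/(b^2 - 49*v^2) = (b + 6*v)/(b + 7*v)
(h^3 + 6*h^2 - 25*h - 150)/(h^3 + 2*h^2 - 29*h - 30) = (h + 5)/(h + 1)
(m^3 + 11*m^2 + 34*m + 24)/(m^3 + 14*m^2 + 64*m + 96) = (m + 1)/(m + 4)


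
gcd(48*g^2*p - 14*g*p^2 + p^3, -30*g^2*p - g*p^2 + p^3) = -6*g*p + p^2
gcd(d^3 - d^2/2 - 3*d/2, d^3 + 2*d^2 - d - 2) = d + 1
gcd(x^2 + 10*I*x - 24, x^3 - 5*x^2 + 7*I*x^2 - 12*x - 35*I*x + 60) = x + 4*I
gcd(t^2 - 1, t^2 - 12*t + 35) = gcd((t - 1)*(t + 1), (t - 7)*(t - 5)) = 1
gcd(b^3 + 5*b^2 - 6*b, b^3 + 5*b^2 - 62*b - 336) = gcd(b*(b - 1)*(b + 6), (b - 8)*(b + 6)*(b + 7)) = b + 6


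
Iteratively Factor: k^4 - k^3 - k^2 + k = (k - 1)*(k^3 - k) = k*(k - 1)*(k^2 - 1) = k*(k - 1)*(k + 1)*(k - 1)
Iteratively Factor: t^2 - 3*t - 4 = (t + 1)*(t - 4)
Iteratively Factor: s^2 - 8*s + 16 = (s - 4)*(s - 4)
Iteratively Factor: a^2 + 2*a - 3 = (a - 1)*(a + 3)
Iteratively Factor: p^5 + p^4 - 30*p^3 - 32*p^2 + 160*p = (p - 2)*(p^4 + 3*p^3 - 24*p^2 - 80*p) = (p - 5)*(p - 2)*(p^3 + 8*p^2 + 16*p) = (p - 5)*(p - 2)*(p + 4)*(p^2 + 4*p) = (p - 5)*(p - 2)*(p + 4)^2*(p)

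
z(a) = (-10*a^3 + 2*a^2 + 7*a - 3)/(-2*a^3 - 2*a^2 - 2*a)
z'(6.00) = 0.17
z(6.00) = 3.97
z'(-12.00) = 0.04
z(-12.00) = 5.48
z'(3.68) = 0.42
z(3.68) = 3.34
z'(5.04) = 0.24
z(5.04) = 3.78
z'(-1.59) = -3.35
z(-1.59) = 5.05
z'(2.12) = 1.02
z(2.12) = 2.31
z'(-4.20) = 0.16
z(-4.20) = 6.13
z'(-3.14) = 0.08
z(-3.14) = 6.28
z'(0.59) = 0.19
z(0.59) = 0.10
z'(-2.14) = -0.83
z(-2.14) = 6.06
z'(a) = (-30*a^2 + 4*a + 7)/(-2*a^3 - 2*a^2 - 2*a) + (6*a^2 + 4*a + 2)*(-10*a^3 + 2*a^2 + 7*a - 3)/(-2*a^3 - 2*a^2 - 2*a)^2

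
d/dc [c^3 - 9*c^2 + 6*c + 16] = 3*c^2 - 18*c + 6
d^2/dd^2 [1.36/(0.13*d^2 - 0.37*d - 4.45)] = (0.045968*d^2 - 0.130832*d - 1.36*(0.26*d - 0.37)*(0.52*d - 0.74) - 1.57352)/(-0.13*d^2 + 0.37*d + 4.45)^3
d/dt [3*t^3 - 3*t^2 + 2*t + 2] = 9*t^2 - 6*t + 2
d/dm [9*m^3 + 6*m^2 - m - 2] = 27*m^2 + 12*m - 1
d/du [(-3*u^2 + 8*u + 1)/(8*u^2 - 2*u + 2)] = (-29*u^2 - 14*u + 9)/(2*(16*u^4 - 8*u^3 + 9*u^2 - 2*u + 1))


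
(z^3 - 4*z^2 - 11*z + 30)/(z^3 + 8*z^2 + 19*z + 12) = (z^2 - 7*z + 10)/(z^2 + 5*z + 4)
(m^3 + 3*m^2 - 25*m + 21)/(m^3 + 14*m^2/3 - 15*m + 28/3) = 3*(m - 3)/(3*m - 4)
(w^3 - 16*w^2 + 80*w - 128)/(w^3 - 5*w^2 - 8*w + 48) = (w - 8)/(w + 3)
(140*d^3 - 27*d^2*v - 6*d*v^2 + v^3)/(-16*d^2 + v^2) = (-35*d^2 - 2*d*v + v^2)/(4*d + v)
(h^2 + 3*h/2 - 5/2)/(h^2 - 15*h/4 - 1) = 2*(-2*h^2 - 3*h + 5)/(-4*h^2 + 15*h + 4)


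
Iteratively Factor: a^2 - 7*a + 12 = (a - 3)*(a - 4)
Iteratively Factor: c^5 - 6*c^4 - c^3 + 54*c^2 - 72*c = (c - 2)*(c^4 - 4*c^3 - 9*c^2 + 36*c) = (c - 3)*(c - 2)*(c^3 - c^2 - 12*c) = (c - 4)*(c - 3)*(c - 2)*(c^2 + 3*c) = c*(c - 4)*(c - 3)*(c - 2)*(c + 3)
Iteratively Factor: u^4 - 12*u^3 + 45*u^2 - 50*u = (u - 2)*(u^3 - 10*u^2 + 25*u) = (u - 5)*(u - 2)*(u^2 - 5*u) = u*(u - 5)*(u - 2)*(u - 5)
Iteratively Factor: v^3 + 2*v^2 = (v)*(v^2 + 2*v) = v*(v + 2)*(v)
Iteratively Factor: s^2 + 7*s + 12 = (s + 3)*(s + 4)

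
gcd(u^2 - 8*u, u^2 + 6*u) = u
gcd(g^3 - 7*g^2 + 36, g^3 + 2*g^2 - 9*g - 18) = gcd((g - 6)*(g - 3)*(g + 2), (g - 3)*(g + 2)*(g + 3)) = g^2 - g - 6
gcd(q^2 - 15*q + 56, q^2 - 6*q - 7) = q - 7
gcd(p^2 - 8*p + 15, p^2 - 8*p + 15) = p^2 - 8*p + 15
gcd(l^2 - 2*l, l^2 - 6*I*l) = l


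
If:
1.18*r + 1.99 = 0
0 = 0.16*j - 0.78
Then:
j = 4.88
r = -1.69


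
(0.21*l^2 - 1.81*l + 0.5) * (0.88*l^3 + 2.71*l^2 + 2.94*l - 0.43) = 0.1848*l^5 - 1.0237*l^4 - 3.8477*l^3 - 4.0567*l^2 + 2.2483*l - 0.215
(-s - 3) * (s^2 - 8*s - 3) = -s^3 + 5*s^2 + 27*s + 9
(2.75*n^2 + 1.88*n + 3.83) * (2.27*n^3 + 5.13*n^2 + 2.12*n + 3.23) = 6.2425*n^5 + 18.3751*n^4 + 24.1685*n^3 + 32.516*n^2 + 14.192*n + 12.3709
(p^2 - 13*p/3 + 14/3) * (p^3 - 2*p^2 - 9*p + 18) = p^5 - 19*p^4/3 + 13*p^3/3 + 143*p^2/3 - 120*p + 84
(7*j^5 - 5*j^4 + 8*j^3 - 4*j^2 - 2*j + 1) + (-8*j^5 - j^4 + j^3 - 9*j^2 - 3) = -j^5 - 6*j^4 + 9*j^3 - 13*j^2 - 2*j - 2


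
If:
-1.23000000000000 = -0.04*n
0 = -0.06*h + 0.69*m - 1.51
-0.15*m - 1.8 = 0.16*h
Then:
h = -12.30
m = 1.12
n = 30.75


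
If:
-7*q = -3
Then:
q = 3/7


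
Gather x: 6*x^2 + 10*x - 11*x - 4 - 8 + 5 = 6*x^2 - x - 7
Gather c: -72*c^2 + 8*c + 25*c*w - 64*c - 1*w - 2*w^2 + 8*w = -72*c^2 + c*(25*w - 56) - 2*w^2 + 7*w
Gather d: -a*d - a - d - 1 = -a + d*(-a - 1) - 1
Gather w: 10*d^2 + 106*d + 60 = 10*d^2 + 106*d + 60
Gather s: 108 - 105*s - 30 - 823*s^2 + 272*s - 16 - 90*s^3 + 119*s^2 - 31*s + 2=-90*s^3 - 704*s^2 + 136*s + 64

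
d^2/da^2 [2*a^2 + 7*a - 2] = 4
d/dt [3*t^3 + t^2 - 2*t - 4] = 9*t^2 + 2*t - 2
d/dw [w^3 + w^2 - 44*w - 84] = 3*w^2 + 2*w - 44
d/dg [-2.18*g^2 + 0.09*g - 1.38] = 0.09 - 4.36*g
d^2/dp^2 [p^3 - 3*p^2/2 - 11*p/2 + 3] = 6*p - 3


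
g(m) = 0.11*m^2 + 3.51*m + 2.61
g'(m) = 0.22*m + 3.51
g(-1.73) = -3.13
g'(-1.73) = 3.13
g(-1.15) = -1.28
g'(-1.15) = 3.26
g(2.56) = 12.32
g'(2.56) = 4.07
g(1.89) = 9.64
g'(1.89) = 3.93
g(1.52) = 8.20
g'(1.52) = 3.84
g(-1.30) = -1.77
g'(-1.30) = 3.22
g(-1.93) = -3.75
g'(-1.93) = 3.09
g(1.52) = 8.20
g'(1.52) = 3.84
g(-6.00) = -14.49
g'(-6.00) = 2.19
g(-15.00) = -25.29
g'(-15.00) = 0.21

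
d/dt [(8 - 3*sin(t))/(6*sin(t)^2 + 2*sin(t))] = (9*cos(t) - 48/tan(t) - 8*cos(t)/sin(t)^2)/(2*(3*sin(t) + 1)^2)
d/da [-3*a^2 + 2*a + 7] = 2 - 6*a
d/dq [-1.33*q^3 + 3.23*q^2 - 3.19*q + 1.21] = -3.99*q^2 + 6.46*q - 3.19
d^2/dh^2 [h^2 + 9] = 2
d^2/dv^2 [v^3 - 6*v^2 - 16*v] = 6*v - 12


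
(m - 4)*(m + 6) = m^2 + 2*m - 24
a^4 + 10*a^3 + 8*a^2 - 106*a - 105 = (a - 3)*(a + 1)*(a + 5)*(a + 7)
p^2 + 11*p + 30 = (p + 5)*(p + 6)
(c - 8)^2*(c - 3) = c^3 - 19*c^2 + 112*c - 192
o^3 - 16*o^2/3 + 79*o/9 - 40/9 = (o - 8/3)*(o - 5/3)*(o - 1)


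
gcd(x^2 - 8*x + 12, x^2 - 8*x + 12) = x^2 - 8*x + 12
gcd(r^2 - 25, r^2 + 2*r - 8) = 1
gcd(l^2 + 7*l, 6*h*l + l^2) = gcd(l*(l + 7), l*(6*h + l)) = l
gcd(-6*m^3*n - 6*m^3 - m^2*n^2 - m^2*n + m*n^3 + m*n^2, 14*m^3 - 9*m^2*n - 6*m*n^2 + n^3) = 2*m + n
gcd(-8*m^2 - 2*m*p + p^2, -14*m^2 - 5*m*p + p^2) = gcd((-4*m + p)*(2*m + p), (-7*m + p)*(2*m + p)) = 2*m + p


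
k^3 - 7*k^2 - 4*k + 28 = (k - 7)*(k - 2)*(k + 2)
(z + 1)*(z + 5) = z^2 + 6*z + 5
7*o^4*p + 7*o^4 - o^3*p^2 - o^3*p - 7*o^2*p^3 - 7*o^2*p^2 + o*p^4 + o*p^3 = (-7*o + p)*(-o + p)*(o + p)*(o*p + o)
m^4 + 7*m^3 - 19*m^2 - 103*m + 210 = (m - 3)*(m - 2)*(m + 5)*(m + 7)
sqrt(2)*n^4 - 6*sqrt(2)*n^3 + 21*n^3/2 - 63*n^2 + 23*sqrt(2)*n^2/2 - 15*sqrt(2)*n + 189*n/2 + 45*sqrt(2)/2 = (n - 3)^2*(n + 5*sqrt(2))*(sqrt(2)*n + 1/2)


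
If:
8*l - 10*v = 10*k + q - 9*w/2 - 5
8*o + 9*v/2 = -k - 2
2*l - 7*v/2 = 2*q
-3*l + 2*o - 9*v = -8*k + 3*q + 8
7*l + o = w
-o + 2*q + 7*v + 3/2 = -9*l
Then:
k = 32147/39548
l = -949/316384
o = -31575/316384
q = 246907/316384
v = -4426/9887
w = -19109/158192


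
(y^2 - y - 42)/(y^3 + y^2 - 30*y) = (y - 7)/(y*(y - 5))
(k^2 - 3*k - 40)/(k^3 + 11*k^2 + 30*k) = (k - 8)/(k*(k + 6))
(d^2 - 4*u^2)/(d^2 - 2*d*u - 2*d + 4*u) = (d + 2*u)/(d - 2)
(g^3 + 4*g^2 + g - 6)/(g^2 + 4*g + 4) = (g^2 + 2*g - 3)/(g + 2)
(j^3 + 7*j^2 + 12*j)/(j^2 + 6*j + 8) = j*(j + 3)/(j + 2)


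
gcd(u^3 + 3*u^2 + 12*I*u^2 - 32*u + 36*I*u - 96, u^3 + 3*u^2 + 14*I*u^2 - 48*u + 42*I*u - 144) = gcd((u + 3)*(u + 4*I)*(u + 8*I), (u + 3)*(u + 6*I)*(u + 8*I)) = u^2 + u*(3 + 8*I) + 24*I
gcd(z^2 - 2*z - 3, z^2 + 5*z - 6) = 1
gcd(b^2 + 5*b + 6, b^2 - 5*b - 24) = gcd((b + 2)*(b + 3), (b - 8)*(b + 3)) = b + 3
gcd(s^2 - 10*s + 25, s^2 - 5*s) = s - 5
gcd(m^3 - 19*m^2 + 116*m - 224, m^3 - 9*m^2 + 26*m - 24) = m - 4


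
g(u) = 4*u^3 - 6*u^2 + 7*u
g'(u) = 12*u^2 - 12*u + 7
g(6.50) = 890.50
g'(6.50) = 436.00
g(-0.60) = -7.22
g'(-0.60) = 18.52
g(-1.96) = -66.89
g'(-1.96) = 76.62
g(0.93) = 4.54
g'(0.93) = 6.22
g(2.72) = 55.14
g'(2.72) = 63.14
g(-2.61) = -130.26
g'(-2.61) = 120.07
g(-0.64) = -7.99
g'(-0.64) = 19.60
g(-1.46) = -35.46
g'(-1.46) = 50.10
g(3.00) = 75.00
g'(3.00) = 79.00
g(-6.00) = -1122.00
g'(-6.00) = 511.00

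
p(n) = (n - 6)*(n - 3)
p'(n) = 2*n - 9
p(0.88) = 10.85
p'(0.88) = -7.24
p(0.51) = 13.67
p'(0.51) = -7.98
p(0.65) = 12.57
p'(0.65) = -7.70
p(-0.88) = 26.69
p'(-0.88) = -10.76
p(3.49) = -1.23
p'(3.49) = -2.02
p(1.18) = 8.77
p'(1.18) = -6.64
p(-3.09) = 55.36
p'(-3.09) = -15.18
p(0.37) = 14.81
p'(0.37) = -8.26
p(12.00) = 54.00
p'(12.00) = 15.00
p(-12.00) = 270.00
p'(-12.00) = -33.00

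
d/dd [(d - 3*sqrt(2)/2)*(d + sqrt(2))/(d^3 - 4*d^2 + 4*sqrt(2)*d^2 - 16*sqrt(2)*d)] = (-d^4 + sqrt(2)*d^3 - 18*sqrt(2)*d^2 + 13*d^2 - 24*d + 24*sqrt(2)*d - 48*sqrt(2))/(d^2*(d^4 - 8*d^3 + 8*sqrt(2)*d^3 - 64*sqrt(2)*d^2 + 48*d^2 - 256*d + 128*sqrt(2)*d + 512))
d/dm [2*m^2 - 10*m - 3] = 4*m - 10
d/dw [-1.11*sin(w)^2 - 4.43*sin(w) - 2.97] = -(2.22*sin(w) + 4.43)*cos(w)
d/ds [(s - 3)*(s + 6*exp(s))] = s + (s - 3)*(6*exp(s) + 1) + 6*exp(s)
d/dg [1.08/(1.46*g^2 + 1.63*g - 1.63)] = (-3.1536*g - 1.7604)/(1.46*g^2 + 1.63*g - 1.63)^2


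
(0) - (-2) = 2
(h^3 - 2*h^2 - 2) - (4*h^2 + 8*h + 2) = h^3 - 6*h^2 - 8*h - 4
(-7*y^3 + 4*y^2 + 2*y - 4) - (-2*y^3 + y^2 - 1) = -5*y^3 + 3*y^2 + 2*y - 3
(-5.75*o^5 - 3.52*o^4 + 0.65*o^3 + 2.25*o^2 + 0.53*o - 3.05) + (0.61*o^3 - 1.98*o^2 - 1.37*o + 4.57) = -5.75*o^5 - 3.52*o^4 + 1.26*o^3 + 0.27*o^2 - 0.84*o + 1.52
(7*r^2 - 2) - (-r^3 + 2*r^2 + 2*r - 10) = r^3 + 5*r^2 - 2*r + 8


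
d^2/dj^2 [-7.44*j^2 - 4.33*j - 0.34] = -14.8800000000000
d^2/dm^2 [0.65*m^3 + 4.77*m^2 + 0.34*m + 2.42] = 3.9*m + 9.54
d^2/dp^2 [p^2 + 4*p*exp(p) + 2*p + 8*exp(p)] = 4*p*exp(p) + 16*exp(p) + 2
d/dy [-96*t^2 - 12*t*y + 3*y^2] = -12*t + 6*y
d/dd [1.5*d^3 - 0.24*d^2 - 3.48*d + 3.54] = 4.5*d^2 - 0.48*d - 3.48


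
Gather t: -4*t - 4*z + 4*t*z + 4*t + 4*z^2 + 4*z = 4*t*z + 4*z^2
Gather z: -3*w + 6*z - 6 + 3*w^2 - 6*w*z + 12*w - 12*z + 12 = 3*w^2 + 9*w + z*(-6*w - 6) + 6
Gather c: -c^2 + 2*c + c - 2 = -c^2 + 3*c - 2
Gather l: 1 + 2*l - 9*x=2*l - 9*x + 1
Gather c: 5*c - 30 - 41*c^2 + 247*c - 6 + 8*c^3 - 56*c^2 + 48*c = 8*c^3 - 97*c^2 + 300*c - 36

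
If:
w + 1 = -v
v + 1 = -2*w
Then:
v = -1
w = 0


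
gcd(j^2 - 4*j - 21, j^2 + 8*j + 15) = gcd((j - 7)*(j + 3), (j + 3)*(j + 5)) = j + 3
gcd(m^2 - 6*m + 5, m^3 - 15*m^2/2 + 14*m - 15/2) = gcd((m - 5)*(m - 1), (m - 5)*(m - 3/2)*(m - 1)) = m^2 - 6*m + 5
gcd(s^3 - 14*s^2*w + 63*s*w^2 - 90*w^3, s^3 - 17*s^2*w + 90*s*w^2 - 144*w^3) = s^2 - 9*s*w + 18*w^2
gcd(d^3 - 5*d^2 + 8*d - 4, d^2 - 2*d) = d - 2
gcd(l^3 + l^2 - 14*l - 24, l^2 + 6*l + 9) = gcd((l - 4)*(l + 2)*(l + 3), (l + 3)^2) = l + 3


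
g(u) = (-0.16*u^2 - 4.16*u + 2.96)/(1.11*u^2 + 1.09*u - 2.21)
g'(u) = (-2.22*u - 1.09)*(-0.16*u^2 - 4.16*u + 2.96)/(1.11*u^2 + 1.09*u - 2.21)^2 + (-0.32*u - 4.16)/(1.11*u^2 + 1.09*u - 2.21) = (4.4432*u^2 - 5.864*u + 5.9672)/(1.2321*u^4 + 2.4198*u^3 - 3.7181*u^2 - 4.8178*u + 4.8841)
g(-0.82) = -2.66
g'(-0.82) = 2.48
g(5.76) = -0.64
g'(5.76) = 0.07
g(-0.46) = -1.95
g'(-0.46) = 1.57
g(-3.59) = 1.93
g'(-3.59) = 1.26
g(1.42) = -2.07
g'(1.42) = 2.66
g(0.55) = -0.49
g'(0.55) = 2.51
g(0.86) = 1.63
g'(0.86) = 20.64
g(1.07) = -7.37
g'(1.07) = 92.64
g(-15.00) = 0.13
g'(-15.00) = 0.02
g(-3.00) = 3.10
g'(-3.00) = 3.12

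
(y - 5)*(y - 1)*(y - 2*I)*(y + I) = y^4 - 6*y^3 - I*y^3 + 7*y^2 + 6*I*y^2 - 12*y - 5*I*y + 10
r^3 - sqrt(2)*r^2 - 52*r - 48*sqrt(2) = (r - 6*sqrt(2))*(r + sqrt(2))*(r + 4*sqrt(2))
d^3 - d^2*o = d^2*(d - o)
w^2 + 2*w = w*(w + 2)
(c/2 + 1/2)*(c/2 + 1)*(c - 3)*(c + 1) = c^4/4 + c^3/4 - 7*c^2/4 - 13*c/4 - 3/2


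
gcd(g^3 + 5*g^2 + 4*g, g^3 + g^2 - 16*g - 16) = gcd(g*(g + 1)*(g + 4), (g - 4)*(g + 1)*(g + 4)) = g^2 + 5*g + 4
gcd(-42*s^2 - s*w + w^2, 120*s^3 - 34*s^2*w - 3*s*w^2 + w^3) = 6*s + w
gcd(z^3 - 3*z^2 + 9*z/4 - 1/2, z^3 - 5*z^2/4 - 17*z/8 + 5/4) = z^2 - 5*z/2 + 1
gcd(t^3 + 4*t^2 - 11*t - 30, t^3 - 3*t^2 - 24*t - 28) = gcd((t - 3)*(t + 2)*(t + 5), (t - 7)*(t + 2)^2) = t + 2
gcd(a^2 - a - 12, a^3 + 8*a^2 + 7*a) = 1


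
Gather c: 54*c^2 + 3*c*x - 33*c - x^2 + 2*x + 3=54*c^2 + c*(3*x - 33) - x^2 + 2*x + 3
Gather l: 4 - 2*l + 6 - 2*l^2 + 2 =-2*l^2 - 2*l + 12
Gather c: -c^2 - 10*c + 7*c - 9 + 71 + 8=-c^2 - 3*c + 70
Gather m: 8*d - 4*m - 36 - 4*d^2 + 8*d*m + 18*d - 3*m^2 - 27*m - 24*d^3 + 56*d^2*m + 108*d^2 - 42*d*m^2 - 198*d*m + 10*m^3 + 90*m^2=-24*d^3 + 104*d^2 + 26*d + 10*m^3 + m^2*(87 - 42*d) + m*(56*d^2 - 190*d - 31) - 36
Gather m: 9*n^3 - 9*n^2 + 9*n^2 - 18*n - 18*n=9*n^3 - 36*n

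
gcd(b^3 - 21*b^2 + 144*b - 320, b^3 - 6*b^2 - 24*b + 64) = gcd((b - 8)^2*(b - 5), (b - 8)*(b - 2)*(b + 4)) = b - 8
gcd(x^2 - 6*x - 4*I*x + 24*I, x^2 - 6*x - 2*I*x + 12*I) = x - 6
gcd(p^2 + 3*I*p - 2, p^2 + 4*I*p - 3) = p + I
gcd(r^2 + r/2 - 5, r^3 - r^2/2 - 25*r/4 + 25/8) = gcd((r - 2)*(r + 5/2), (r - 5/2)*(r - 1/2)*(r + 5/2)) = r + 5/2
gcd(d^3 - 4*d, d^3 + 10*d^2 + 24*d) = d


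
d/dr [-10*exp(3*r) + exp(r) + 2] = -30*exp(3*r) + exp(r)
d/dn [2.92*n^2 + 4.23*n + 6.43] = 5.84*n + 4.23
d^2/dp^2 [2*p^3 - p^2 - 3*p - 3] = 12*p - 2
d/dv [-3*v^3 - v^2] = v*(-9*v - 2)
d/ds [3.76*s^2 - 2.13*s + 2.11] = 7.52*s - 2.13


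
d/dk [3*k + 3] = 3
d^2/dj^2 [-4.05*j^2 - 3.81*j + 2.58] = -8.10000000000000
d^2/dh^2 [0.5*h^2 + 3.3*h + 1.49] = 1.00000000000000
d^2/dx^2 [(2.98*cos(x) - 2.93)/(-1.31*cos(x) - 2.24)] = (13.772685*sin(x)^2 + 23.55024*cos(x) + 13.772685)/(2.248091*cos(x)^3 + 11.532192*cos(x)^2 + 19.719168*cos(x) + 11.239424)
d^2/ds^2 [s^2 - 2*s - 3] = 2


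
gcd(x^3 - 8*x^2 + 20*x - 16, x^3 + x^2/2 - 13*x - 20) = x - 4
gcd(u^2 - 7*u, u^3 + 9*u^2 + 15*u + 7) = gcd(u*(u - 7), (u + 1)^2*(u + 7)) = 1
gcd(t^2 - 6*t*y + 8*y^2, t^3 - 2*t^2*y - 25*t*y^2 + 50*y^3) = -t + 2*y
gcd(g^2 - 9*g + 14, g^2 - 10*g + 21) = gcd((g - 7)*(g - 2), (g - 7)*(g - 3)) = g - 7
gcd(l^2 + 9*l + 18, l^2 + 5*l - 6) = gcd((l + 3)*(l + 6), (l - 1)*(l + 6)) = l + 6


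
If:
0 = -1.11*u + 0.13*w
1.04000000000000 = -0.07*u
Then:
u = -14.86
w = -126.86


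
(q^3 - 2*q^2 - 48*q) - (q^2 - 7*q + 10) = q^3 - 3*q^2 - 41*q - 10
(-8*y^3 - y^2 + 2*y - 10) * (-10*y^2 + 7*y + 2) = 80*y^5 - 46*y^4 - 43*y^3 + 112*y^2 - 66*y - 20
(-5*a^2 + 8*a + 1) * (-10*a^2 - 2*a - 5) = 50*a^4 - 70*a^3 - a^2 - 42*a - 5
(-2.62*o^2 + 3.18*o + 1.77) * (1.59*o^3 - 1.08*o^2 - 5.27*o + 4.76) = -4.1658*o^5 + 7.8858*o^4 + 13.1873*o^3 - 31.1414*o^2 + 5.8089*o + 8.4252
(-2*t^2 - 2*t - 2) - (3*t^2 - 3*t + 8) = -5*t^2 + t - 10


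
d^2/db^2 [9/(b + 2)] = 18/(b + 2)^3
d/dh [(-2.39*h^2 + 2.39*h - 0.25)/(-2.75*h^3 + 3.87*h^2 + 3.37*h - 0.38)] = (-6.5725*h^4 + 13.145*h^3 - 19.3661*h^2 + 3.7514*h - 0.0657)/(7.5625*h^6 - 21.285*h^5 - 3.5581*h^4 + 28.1738*h^3 + 8.4157*h^2 - 2.5612*h + 0.1444)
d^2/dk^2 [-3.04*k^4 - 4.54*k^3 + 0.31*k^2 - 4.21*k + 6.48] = -36.48*k^2 - 27.24*k + 0.62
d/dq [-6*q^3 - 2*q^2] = 2*q*(-9*q - 2)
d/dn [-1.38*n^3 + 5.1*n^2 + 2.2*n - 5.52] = -4.14*n^2 + 10.2*n + 2.2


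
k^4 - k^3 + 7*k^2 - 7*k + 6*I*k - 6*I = (k - 1)*(k - 3*I)*(k + I)*(k + 2*I)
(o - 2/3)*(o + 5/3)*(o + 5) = o^3 + 6*o^2 + 35*o/9 - 50/9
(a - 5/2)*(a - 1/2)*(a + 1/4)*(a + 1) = a^4 - 7*a^3/4 - 9*a^2/4 + 13*a/16 + 5/16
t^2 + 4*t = t*(t + 4)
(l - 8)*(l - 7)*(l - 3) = l^3 - 18*l^2 + 101*l - 168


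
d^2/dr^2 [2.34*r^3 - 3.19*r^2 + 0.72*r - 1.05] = 14.04*r - 6.38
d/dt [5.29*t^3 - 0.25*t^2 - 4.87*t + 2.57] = 15.87*t^2 - 0.5*t - 4.87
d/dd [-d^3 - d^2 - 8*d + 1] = -3*d^2 - 2*d - 8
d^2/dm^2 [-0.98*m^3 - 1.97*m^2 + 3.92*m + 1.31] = -5.88*m - 3.94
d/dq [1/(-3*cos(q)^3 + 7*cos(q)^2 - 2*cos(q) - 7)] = (-9*cos(q)^2 + 14*cos(q) - 2)*sin(q)/(3*cos(q)^3 - 7*cos(q)^2 + 2*cos(q) + 7)^2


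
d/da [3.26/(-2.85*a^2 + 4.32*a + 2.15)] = (18.582*a - 14.0832)/(-2.85*a^2 + 4.32*a + 2.15)^2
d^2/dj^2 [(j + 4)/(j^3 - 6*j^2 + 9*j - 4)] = 6*(j^3 + 4*j^2 - 48*j + 88)/(j^7 - 16*j^6 + 102*j^5 - 332*j^4 + 593*j^3 - 588*j^2 + 304*j - 64)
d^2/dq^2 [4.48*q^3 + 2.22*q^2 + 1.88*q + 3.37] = 26.88*q + 4.44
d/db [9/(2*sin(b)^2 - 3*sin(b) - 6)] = 9*(3 - 4*sin(b))*cos(b)/(3*sin(b) + cos(2*b) + 5)^2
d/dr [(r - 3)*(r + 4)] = 2*r + 1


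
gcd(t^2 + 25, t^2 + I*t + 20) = t + 5*I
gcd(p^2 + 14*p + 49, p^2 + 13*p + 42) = p + 7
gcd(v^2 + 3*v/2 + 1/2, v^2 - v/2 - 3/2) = v + 1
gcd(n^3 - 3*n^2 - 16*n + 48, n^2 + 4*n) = n + 4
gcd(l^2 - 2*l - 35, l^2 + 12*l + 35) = l + 5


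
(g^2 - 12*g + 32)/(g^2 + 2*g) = (g^2 - 12*g + 32)/(g*(g + 2))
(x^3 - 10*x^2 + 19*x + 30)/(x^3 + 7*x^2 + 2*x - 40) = (x^3 - 10*x^2 + 19*x + 30)/(x^3 + 7*x^2 + 2*x - 40)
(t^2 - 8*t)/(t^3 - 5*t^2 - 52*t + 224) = t/(t^2 + 3*t - 28)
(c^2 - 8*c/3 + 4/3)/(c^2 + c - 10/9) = 3*(c - 2)/(3*c + 5)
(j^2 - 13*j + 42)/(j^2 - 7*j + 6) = (j - 7)/(j - 1)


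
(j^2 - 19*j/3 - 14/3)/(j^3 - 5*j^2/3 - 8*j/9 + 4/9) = 3*(j - 7)/(3*j^2 - 7*j + 2)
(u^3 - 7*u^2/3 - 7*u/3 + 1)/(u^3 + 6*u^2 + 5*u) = (u^2 - 10*u/3 + 1)/(u*(u + 5))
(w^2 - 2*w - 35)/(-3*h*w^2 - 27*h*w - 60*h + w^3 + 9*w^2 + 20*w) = (w - 7)/(-3*h*w - 12*h + w^2 + 4*w)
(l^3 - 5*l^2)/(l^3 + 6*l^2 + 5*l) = l*(l - 5)/(l^2 + 6*l + 5)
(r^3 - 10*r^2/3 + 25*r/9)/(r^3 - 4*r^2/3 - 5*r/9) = (3*r - 5)/(3*r + 1)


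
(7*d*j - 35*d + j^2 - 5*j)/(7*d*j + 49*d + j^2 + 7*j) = (j - 5)/(j + 7)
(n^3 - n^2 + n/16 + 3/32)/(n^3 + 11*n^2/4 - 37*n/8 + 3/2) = (n + 1/4)/(n + 4)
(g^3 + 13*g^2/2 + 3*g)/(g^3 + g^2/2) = (g + 6)/g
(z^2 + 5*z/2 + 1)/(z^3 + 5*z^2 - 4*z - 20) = (z + 1/2)/(z^2 + 3*z - 10)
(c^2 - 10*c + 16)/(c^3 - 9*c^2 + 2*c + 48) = (c - 2)/(c^2 - c - 6)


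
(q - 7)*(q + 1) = q^2 - 6*q - 7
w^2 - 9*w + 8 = (w - 8)*(w - 1)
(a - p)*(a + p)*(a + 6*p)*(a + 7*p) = a^4 + 13*a^3*p + 41*a^2*p^2 - 13*a*p^3 - 42*p^4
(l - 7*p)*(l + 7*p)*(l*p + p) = l^3*p + l^2*p - 49*l*p^3 - 49*p^3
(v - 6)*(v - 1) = v^2 - 7*v + 6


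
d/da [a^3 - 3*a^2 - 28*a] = 3*a^2 - 6*a - 28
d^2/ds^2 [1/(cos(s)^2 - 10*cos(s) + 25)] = 2*(-5*cos(s) - cos(2*s) + 2)/(cos(s) - 5)^4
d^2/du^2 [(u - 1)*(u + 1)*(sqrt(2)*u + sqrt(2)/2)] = sqrt(2)*(6*u + 1)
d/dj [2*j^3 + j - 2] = 6*j^2 + 1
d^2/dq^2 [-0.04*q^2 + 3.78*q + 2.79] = -0.0800000000000000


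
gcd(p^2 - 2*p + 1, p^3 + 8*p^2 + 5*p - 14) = p - 1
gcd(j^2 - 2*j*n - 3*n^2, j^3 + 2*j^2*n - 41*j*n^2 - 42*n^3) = j + n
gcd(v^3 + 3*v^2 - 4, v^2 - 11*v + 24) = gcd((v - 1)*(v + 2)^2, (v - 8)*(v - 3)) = 1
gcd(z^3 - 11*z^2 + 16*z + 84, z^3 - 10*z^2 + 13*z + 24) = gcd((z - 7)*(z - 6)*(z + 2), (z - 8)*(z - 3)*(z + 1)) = 1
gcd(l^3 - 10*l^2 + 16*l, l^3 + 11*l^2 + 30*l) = l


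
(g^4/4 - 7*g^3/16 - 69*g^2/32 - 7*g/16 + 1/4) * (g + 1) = g^5/4 - 3*g^4/16 - 83*g^3/32 - 83*g^2/32 - 3*g/16 + 1/4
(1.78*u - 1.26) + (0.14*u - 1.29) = 1.92*u - 2.55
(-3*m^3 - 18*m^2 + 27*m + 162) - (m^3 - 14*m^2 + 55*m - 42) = -4*m^3 - 4*m^2 - 28*m + 204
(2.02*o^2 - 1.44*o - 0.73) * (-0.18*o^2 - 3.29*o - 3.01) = -0.3636*o^4 - 6.3866*o^3 - 1.2112*o^2 + 6.7361*o + 2.1973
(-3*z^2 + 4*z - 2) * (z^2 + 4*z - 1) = -3*z^4 - 8*z^3 + 17*z^2 - 12*z + 2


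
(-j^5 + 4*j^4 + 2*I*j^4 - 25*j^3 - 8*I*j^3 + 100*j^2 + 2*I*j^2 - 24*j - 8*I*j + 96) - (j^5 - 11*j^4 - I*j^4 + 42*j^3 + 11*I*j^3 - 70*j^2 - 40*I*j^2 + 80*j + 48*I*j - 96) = -2*j^5 + 15*j^4 + 3*I*j^4 - 67*j^3 - 19*I*j^3 + 170*j^2 + 42*I*j^2 - 104*j - 56*I*j + 192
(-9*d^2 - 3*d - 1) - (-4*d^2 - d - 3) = -5*d^2 - 2*d + 2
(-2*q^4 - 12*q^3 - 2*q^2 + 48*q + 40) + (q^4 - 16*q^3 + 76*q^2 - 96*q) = -q^4 - 28*q^3 + 74*q^2 - 48*q + 40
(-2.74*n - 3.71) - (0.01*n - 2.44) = -2.75*n - 1.27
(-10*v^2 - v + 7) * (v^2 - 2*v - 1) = -10*v^4 + 19*v^3 + 19*v^2 - 13*v - 7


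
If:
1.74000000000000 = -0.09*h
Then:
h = -19.33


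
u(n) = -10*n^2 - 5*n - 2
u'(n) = -20*n - 5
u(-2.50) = -52.00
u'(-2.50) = 45.00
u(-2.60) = -56.60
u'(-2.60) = 47.00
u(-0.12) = -1.54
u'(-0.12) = -2.60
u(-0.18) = -1.42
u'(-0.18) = -1.40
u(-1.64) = -20.70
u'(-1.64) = 27.80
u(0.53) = -7.46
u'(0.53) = -15.60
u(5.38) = -318.34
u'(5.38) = -112.60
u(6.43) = -447.60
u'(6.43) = -133.60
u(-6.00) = -332.00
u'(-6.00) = 115.00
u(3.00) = -107.00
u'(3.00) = -65.00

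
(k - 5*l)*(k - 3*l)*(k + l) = k^3 - 7*k^2*l + 7*k*l^2 + 15*l^3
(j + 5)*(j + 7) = j^2 + 12*j + 35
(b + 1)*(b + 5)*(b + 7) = b^3 + 13*b^2 + 47*b + 35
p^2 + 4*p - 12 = (p - 2)*(p + 6)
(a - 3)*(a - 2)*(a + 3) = a^3 - 2*a^2 - 9*a + 18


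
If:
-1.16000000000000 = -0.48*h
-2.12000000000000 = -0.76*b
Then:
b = 2.79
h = 2.42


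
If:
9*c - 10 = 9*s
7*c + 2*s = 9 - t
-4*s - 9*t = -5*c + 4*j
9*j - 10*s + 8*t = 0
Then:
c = 4189/3690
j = -13/15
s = 89/3690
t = 3709/3690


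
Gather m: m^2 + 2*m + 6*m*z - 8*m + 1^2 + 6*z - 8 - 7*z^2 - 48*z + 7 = m^2 + m*(6*z - 6) - 7*z^2 - 42*z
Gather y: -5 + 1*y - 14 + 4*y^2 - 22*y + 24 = 4*y^2 - 21*y + 5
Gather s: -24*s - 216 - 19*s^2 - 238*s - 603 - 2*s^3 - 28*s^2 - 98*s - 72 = -2*s^3 - 47*s^2 - 360*s - 891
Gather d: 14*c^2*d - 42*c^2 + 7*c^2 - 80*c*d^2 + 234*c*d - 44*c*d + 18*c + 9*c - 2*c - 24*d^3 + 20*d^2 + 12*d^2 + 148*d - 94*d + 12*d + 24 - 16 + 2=-35*c^2 + 25*c - 24*d^3 + d^2*(32 - 80*c) + d*(14*c^2 + 190*c + 66) + 10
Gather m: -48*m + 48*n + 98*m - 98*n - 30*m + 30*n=20*m - 20*n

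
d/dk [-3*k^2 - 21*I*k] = -6*k - 21*I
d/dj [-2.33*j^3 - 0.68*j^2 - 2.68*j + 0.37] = -6.99*j^2 - 1.36*j - 2.68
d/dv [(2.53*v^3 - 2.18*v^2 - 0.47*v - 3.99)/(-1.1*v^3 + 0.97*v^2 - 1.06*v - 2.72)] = (0.0561000000000007*v^4 - 6.3976*v^3 - 31.0451*v^2 + 19.5998*v - 2.951)/(1.21*v^6 - 2.134*v^5 + 3.2729*v^4 + 3.9276*v^3 - 4.1532*v^2 + 5.7664*v + 7.3984)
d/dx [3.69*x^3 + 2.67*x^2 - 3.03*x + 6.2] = 11.07*x^2 + 5.34*x - 3.03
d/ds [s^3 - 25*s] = 3*s^2 - 25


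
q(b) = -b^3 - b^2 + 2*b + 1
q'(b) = -3*b^2 - 2*b + 2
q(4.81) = -123.80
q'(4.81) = -77.03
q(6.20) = -263.37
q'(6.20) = -125.72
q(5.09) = -146.60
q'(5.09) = -85.90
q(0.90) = 1.26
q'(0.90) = -2.23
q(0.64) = 1.61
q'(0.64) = -0.51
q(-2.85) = 10.33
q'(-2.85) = -16.67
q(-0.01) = 0.98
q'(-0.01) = 2.02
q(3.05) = -30.58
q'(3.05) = -32.01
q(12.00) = -1847.00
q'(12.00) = -454.00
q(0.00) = 1.00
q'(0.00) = 2.00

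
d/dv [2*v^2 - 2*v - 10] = 4*v - 2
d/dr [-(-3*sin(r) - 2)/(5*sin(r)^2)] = -(3*sin(r) + 4)*cos(r)/(5*sin(r)^3)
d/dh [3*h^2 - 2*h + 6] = 6*h - 2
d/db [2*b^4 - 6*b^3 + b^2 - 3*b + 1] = 8*b^3 - 18*b^2 + 2*b - 3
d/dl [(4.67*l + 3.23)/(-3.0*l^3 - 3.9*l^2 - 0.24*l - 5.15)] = (28.02*l^3 + 47.283*l^2 + 25.194*l - 23.2753)/(9.0*l^6 + 23.4*l^5 + 16.65*l^4 + 32.772*l^3 + 40.2276*l^2 + 2.472*l + 26.5225)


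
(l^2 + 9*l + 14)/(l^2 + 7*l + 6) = (l^2 + 9*l + 14)/(l^2 + 7*l + 6)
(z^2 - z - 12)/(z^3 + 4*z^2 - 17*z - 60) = 1/(z + 5)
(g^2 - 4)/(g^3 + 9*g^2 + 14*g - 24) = (g^2 - 4)/(g^3 + 9*g^2 + 14*g - 24)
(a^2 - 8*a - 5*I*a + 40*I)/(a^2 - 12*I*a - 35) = (a - 8)/(a - 7*I)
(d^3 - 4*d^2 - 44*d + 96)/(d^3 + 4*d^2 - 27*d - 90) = (d^2 - 10*d + 16)/(d^2 - 2*d - 15)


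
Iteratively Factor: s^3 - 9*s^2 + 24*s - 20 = (s - 2)*(s^2 - 7*s + 10) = (s - 2)^2*(s - 5)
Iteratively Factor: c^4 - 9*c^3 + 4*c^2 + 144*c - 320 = (c - 4)*(c^3 - 5*c^2 - 16*c + 80) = (c - 4)*(c + 4)*(c^2 - 9*c + 20) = (c - 5)*(c - 4)*(c + 4)*(c - 4)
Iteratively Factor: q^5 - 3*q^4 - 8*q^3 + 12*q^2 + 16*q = (q + 2)*(q^4 - 5*q^3 + 2*q^2 + 8*q) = q*(q + 2)*(q^3 - 5*q^2 + 2*q + 8) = q*(q - 4)*(q + 2)*(q^2 - q - 2) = q*(q - 4)*(q + 1)*(q + 2)*(q - 2)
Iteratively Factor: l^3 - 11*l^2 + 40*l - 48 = (l - 3)*(l^2 - 8*l + 16) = (l - 4)*(l - 3)*(l - 4)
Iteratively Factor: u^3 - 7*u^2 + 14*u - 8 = (u - 2)*(u^2 - 5*u + 4) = (u - 4)*(u - 2)*(u - 1)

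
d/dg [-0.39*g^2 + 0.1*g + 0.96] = 0.1 - 0.78*g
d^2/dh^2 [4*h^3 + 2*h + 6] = 24*h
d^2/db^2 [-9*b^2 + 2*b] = -18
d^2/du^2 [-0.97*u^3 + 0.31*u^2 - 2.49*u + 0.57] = 0.62 - 5.82*u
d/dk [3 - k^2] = -2*k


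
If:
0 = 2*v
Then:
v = 0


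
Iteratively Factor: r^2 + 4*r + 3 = (r + 3)*(r + 1)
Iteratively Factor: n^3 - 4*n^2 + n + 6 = (n - 3)*(n^2 - n - 2) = (n - 3)*(n + 1)*(n - 2)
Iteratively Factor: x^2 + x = (x + 1)*(x)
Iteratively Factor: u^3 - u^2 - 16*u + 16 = (u + 4)*(u^2 - 5*u + 4) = (u - 4)*(u + 4)*(u - 1)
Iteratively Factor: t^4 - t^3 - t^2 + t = (t + 1)*(t^3 - 2*t^2 + t) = (t - 1)*(t + 1)*(t^2 - t) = t*(t - 1)*(t + 1)*(t - 1)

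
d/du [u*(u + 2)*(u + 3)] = 3*u^2 + 10*u + 6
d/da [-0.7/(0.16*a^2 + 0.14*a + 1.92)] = (0.224*a + 0.098)/(0.16*a^2 + 0.14*a + 1.92)^2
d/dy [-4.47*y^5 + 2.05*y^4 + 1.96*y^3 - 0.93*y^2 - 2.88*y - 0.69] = -22.35*y^4 + 8.2*y^3 + 5.88*y^2 - 1.86*y - 2.88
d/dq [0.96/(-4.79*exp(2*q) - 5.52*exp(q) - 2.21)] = (9.1968*exp(q) + 5.2992)*exp(q)/(4.79*exp(2*q) + 5.52*exp(q) + 2.21)^2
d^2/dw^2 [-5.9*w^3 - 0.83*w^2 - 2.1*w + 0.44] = -35.4*w - 1.66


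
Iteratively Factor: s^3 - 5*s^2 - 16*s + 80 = (s - 5)*(s^2 - 16) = (s - 5)*(s + 4)*(s - 4)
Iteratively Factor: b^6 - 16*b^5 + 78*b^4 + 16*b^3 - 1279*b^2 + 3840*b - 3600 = (b + 4)*(b^5 - 20*b^4 + 158*b^3 - 616*b^2 + 1185*b - 900) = (b - 5)*(b + 4)*(b^4 - 15*b^3 + 83*b^2 - 201*b + 180) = (b - 5)*(b - 3)*(b + 4)*(b^3 - 12*b^2 + 47*b - 60) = (b - 5)^2*(b - 3)*(b + 4)*(b^2 - 7*b + 12) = (b - 5)^2*(b - 3)^2*(b + 4)*(b - 4)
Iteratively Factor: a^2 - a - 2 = (a + 1)*(a - 2)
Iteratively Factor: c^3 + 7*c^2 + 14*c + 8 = (c + 2)*(c^2 + 5*c + 4) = (c + 1)*(c + 2)*(c + 4)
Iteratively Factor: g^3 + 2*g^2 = (g + 2)*(g^2) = g*(g + 2)*(g)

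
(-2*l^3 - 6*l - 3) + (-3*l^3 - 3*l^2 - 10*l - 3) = -5*l^3 - 3*l^2 - 16*l - 6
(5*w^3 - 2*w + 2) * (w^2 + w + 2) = 5*w^5 + 5*w^4 + 8*w^3 - 2*w + 4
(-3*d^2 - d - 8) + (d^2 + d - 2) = -2*d^2 - 10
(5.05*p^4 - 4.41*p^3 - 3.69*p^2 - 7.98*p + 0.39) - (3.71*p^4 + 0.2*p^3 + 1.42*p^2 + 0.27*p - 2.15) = 1.34*p^4 - 4.61*p^3 - 5.11*p^2 - 8.25*p + 2.54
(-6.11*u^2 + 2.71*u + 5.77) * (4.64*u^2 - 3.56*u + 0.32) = -28.3504*u^4 + 34.326*u^3 + 15.17*u^2 - 19.674*u + 1.8464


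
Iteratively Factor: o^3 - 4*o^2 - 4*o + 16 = (o - 4)*(o^2 - 4) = (o - 4)*(o + 2)*(o - 2)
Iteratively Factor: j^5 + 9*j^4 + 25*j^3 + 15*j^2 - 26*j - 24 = (j + 1)*(j^4 + 8*j^3 + 17*j^2 - 2*j - 24) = (j - 1)*(j + 1)*(j^3 + 9*j^2 + 26*j + 24) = (j - 1)*(j + 1)*(j + 3)*(j^2 + 6*j + 8) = (j - 1)*(j + 1)*(j + 2)*(j + 3)*(j + 4)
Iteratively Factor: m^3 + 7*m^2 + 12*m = (m + 4)*(m^2 + 3*m) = (m + 3)*(m + 4)*(m)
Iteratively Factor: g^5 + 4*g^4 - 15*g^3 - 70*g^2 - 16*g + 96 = (g + 4)*(g^4 - 15*g^2 - 10*g + 24) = (g + 2)*(g + 4)*(g^3 - 2*g^2 - 11*g + 12) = (g - 4)*(g + 2)*(g + 4)*(g^2 + 2*g - 3) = (g - 4)*(g + 2)*(g + 3)*(g + 4)*(g - 1)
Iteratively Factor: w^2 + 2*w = (w)*(w + 2)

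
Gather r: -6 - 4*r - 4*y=-4*r - 4*y - 6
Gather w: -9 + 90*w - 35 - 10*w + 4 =80*w - 40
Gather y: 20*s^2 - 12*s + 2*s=20*s^2 - 10*s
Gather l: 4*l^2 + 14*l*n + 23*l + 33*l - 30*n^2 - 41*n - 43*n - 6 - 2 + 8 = 4*l^2 + l*(14*n + 56) - 30*n^2 - 84*n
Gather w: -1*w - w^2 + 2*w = -w^2 + w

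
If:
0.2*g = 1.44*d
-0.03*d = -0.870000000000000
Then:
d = 29.00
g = 208.80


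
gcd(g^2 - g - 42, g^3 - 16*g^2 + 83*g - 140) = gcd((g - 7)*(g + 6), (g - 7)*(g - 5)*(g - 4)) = g - 7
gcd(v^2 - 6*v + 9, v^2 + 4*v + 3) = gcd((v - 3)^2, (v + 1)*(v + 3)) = 1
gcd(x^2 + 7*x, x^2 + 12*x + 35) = x + 7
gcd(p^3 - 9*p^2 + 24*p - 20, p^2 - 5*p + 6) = p - 2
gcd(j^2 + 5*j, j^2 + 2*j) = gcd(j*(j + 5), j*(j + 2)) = j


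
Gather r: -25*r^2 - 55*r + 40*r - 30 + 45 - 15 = -25*r^2 - 15*r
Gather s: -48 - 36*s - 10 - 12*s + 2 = -48*s - 56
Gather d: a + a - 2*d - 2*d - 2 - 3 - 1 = 2*a - 4*d - 6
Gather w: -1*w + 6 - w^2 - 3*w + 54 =-w^2 - 4*w + 60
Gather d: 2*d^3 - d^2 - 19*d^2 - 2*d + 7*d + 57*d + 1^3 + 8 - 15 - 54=2*d^3 - 20*d^2 + 62*d - 60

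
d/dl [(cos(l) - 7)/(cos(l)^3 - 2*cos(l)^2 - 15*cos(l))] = (59*cos(l) - 23*cos(2*l) + cos(3*l) + 187)*sin(l)/(2*(cos(l) - 5)^2*(cos(l) + 3)^2*cos(l)^2)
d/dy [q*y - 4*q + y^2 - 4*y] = q + 2*y - 4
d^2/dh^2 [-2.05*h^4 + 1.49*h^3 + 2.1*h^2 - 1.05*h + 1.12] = -24.6*h^2 + 8.94*h + 4.2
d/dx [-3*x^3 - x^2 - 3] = x*(-9*x - 2)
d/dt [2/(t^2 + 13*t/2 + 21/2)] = 4*(-4*t - 13)/(2*t^2 + 13*t + 21)^2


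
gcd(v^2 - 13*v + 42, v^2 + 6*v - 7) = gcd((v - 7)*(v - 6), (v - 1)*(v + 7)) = 1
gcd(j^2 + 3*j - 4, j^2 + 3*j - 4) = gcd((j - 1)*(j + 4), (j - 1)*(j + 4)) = j^2 + 3*j - 4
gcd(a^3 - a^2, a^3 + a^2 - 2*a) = a^2 - a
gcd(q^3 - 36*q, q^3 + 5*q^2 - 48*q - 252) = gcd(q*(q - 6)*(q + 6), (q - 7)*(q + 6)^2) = q + 6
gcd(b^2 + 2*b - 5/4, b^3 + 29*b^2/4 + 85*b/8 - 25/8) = b + 5/2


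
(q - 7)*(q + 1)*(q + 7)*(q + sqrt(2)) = q^4 + q^3 + sqrt(2)*q^3 - 49*q^2 + sqrt(2)*q^2 - 49*sqrt(2)*q - 49*q - 49*sqrt(2)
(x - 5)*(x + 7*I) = x^2 - 5*x + 7*I*x - 35*I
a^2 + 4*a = a*(a + 4)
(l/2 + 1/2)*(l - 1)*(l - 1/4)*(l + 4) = l^4/2 + 15*l^3/8 - l^2 - 15*l/8 + 1/2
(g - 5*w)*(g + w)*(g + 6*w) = g^3 + 2*g^2*w - 29*g*w^2 - 30*w^3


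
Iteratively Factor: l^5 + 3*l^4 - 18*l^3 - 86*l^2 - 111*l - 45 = (l + 3)*(l^4 - 18*l^2 - 32*l - 15) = (l - 5)*(l + 3)*(l^3 + 5*l^2 + 7*l + 3) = (l - 5)*(l + 1)*(l + 3)*(l^2 + 4*l + 3) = (l - 5)*(l + 1)^2*(l + 3)*(l + 3)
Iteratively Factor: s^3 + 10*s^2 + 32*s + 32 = (s + 4)*(s^2 + 6*s + 8) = (s + 2)*(s + 4)*(s + 4)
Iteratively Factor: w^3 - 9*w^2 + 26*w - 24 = (w - 2)*(w^2 - 7*w + 12) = (w - 3)*(w - 2)*(w - 4)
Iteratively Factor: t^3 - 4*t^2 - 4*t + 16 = (t - 2)*(t^2 - 2*t - 8) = (t - 4)*(t - 2)*(t + 2)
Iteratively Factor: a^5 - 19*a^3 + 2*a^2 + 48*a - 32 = (a - 1)*(a^4 + a^3 - 18*a^2 - 16*a + 32) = (a - 4)*(a - 1)*(a^3 + 5*a^2 + 2*a - 8) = (a - 4)*(a - 1)*(a + 2)*(a^2 + 3*a - 4) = (a - 4)*(a - 1)^2*(a + 2)*(a + 4)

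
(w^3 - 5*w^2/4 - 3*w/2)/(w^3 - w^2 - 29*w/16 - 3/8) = 4*w/(4*w + 1)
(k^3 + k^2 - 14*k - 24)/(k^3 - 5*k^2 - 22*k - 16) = (k^2 - k - 12)/(k^2 - 7*k - 8)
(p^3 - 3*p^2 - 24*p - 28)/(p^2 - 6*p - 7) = (p^2 + 4*p + 4)/(p + 1)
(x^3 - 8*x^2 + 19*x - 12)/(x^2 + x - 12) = (x^2 - 5*x + 4)/(x + 4)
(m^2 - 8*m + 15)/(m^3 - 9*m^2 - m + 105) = (m - 3)/(m^2 - 4*m - 21)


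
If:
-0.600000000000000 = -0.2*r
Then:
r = 3.00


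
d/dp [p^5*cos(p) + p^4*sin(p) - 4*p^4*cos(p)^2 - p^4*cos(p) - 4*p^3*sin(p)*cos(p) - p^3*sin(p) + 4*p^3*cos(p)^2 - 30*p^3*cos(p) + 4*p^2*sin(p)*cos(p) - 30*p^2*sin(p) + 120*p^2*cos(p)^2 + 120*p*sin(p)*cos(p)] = -p^5*sin(p) + p^4*sin(p) + 4*p^4*sin(2*p) + 6*p^4*cos(p) + 34*p^3*sin(p) - 4*p^3*sin(2*p) - 5*p^3*cos(p) - 12*p^3*cos(2*p) - 8*p^3 - 3*p^2*sin(p) - 126*p^2*sin(2*p) - 120*p^2*cos(p) + 10*p^2*cos(2*p) + 6*p^2 - 60*p*sin(p) + 4*p*sin(2*p) + 240*p*cos(2*p) + 120*p + 60*sin(2*p)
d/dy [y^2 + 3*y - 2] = 2*y + 3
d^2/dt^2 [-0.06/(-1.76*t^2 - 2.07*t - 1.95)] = (-0.371712*t^2 - 0.437184*t + 0.06*(3.52*t + 2.07)*(7.04*t + 4.14) - 0.41184)/(1.76*t^2 + 2.07*t + 1.95)^3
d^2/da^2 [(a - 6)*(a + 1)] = 2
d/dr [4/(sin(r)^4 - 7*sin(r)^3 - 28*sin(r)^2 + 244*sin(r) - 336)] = 4*(-4*sin(r)^3 + 21*sin(r)^2 + 56*sin(r) - 244)*cos(r)/((sin(r) - 7)^2*(sin(r) - 4)^2*(sin(r) - 2)^2*(sin(r) + 6)^2)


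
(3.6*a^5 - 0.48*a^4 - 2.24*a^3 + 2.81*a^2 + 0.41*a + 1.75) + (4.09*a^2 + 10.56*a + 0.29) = 3.6*a^5 - 0.48*a^4 - 2.24*a^3 + 6.9*a^2 + 10.97*a + 2.04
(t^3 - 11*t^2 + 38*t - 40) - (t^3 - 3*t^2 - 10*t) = -8*t^2 + 48*t - 40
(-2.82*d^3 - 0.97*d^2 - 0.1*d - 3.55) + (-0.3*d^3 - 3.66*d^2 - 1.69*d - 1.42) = -3.12*d^3 - 4.63*d^2 - 1.79*d - 4.97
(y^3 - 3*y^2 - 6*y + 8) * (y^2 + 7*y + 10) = y^5 + 4*y^4 - 17*y^3 - 64*y^2 - 4*y + 80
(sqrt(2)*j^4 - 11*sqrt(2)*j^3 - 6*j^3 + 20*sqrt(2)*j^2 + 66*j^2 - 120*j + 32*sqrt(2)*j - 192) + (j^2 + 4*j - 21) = sqrt(2)*j^4 - 11*sqrt(2)*j^3 - 6*j^3 + 20*sqrt(2)*j^2 + 67*j^2 - 116*j + 32*sqrt(2)*j - 213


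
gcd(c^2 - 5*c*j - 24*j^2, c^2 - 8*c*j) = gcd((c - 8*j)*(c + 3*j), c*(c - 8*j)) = c - 8*j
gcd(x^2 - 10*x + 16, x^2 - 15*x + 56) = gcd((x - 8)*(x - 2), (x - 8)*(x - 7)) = x - 8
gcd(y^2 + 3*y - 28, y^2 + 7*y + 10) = 1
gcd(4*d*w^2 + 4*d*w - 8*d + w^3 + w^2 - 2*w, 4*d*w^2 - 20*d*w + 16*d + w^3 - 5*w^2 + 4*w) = 4*d*w - 4*d + w^2 - w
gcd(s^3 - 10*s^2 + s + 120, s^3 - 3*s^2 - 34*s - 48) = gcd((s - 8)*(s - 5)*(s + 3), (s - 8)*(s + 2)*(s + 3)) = s^2 - 5*s - 24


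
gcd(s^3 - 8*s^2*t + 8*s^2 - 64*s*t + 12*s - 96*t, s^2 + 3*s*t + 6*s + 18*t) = s + 6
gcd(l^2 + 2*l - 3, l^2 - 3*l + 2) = l - 1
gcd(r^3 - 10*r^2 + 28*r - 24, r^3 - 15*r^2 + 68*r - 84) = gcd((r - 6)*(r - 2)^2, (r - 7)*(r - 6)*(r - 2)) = r^2 - 8*r + 12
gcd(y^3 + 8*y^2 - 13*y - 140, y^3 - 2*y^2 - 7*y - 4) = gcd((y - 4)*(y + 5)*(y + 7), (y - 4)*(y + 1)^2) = y - 4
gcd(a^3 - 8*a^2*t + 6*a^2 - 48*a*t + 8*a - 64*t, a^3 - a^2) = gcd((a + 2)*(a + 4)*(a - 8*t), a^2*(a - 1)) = 1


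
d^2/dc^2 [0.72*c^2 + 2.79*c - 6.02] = 1.44000000000000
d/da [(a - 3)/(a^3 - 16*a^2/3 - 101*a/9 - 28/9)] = 9*(-18*a^3 + 129*a^2 - 288*a - 331)/(81*a^6 - 864*a^5 + 486*a^4 + 9192*a^3 + 12889*a^2 + 5656*a + 784)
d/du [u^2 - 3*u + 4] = 2*u - 3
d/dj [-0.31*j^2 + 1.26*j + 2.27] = 1.26 - 0.62*j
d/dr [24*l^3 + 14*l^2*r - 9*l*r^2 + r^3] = 14*l^2 - 18*l*r + 3*r^2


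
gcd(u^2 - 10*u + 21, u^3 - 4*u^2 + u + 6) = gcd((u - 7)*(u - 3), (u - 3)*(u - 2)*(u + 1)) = u - 3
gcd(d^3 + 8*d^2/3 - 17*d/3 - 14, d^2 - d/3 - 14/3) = d^2 - d/3 - 14/3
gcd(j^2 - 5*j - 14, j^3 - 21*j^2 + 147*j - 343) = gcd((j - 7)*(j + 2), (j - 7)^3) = j - 7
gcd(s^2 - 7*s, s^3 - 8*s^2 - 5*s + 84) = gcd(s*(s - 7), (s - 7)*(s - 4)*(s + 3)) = s - 7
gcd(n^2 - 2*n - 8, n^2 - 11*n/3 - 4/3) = n - 4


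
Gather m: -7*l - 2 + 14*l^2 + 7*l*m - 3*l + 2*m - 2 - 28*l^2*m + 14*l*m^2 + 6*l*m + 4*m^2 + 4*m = 14*l^2 - 10*l + m^2*(14*l + 4) + m*(-28*l^2 + 13*l + 6) - 4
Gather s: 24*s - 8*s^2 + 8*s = -8*s^2 + 32*s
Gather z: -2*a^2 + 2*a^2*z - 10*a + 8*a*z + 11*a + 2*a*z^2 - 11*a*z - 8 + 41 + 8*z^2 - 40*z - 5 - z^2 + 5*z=-2*a^2 + a + z^2*(2*a + 7) + z*(2*a^2 - 3*a - 35) + 28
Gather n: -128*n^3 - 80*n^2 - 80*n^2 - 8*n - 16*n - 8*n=-128*n^3 - 160*n^2 - 32*n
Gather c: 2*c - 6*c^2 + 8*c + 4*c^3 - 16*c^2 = 4*c^3 - 22*c^2 + 10*c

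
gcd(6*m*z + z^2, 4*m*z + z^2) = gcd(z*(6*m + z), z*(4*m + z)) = z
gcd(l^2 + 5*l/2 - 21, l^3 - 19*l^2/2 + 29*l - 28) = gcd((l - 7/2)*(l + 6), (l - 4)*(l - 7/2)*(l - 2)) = l - 7/2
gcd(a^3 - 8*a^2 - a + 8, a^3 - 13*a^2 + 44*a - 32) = a^2 - 9*a + 8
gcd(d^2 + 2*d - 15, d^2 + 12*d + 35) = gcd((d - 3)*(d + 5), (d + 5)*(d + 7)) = d + 5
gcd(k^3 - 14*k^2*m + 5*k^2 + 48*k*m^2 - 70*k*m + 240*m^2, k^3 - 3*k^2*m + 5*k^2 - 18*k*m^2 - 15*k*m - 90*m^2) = k^2 - 6*k*m + 5*k - 30*m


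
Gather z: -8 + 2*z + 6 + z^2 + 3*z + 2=z^2 + 5*z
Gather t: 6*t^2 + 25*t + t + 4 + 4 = 6*t^2 + 26*t + 8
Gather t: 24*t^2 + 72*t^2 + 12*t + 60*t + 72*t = 96*t^2 + 144*t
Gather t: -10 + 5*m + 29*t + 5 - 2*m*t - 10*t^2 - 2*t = 5*m - 10*t^2 + t*(27 - 2*m) - 5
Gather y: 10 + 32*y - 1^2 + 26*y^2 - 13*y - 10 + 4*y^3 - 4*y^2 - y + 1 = 4*y^3 + 22*y^2 + 18*y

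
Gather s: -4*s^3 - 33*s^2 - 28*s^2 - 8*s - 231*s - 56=-4*s^3 - 61*s^2 - 239*s - 56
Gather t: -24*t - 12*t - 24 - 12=-36*t - 36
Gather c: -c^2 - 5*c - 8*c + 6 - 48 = -c^2 - 13*c - 42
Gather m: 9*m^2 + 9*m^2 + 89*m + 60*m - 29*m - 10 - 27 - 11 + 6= 18*m^2 + 120*m - 42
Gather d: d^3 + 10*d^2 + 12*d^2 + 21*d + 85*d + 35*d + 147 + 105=d^3 + 22*d^2 + 141*d + 252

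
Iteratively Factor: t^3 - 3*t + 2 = (t + 2)*(t^2 - 2*t + 1) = (t - 1)*(t + 2)*(t - 1)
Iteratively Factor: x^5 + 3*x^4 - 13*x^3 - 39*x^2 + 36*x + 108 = (x + 2)*(x^4 + x^3 - 15*x^2 - 9*x + 54) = (x + 2)*(x + 3)*(x^3 - 2*x^2 - 9*x + 18) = (x + 2)*(x + 3)^2*(x^2 - 5*x + 6) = (x - 2)*(x + 2)*(x + 3)^2*(x - 3)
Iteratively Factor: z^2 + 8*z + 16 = (z + 4)*(z + 4)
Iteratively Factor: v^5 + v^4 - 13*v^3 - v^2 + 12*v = (v - 3)*(v^4 + 4*v^3 - v^2 - 4*v) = (v - 3)*(v + 4)*(v^3 - v) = v*(v - 3)*(v + 4)*(v^2 - 1) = v*(v - 3)*(v + 1)*(v + 4)*(v - 1)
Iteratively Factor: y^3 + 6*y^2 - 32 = (y + 4)*(y^2 + 2*y - 8) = (y - 2)*(y + 4)*(y + 4)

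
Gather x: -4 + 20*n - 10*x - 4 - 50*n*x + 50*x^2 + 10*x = -50*n*x + 20*n + 50*x^2 - 8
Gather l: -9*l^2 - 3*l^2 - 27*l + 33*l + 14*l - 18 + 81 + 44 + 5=-12*l^2 + 20*l + 112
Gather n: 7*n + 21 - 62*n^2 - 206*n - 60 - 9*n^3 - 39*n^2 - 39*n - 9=-9*n^3 - 101*n^2 - 238*n - 48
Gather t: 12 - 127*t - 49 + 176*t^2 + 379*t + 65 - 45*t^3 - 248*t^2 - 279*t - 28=-45*t^3 - 72*t^2 - 27*t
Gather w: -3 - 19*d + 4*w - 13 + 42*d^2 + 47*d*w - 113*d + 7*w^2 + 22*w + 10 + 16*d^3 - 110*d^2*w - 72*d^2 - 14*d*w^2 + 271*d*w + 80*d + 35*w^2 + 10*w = 16*d^3 - 30*d^2 - 52*d + w^2*(42 - 14*d) + w*(-110*d^2 + 318*d + 36) - 6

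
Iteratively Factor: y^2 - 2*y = (y)*(y - 2)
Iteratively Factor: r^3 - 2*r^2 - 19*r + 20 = (r - 5)*(r^2 + 3*r - 4) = (r - 5)*(r - 1)*(r + 4)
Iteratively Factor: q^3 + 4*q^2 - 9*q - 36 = (q + 4)*(q^2 - 9) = (q - 3)*(q + 4)*(q + 3)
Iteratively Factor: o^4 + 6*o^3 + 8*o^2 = (o + 2)*(o^3 + 4*o^2) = o*(o + 2)*(o^2 + 4*o) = o*(o + 2)*(o + 4)*(o)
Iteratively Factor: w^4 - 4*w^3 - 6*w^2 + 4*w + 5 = (w + 1)*(w^3 - 5*w^2 - w + 5) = (w - 5)*(w + 1)*(w^2 - 1) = (w - 5)*(w + 1)^2*(w - 1)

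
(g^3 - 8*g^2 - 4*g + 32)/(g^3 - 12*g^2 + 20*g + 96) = (g - 2)/(g - 6)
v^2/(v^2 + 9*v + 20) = v^2/(v^2 + 9*v + 20)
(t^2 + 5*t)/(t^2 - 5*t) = (t + 5)/(t - 5)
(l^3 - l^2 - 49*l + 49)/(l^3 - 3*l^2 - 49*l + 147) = (l - 1)/(l - 3)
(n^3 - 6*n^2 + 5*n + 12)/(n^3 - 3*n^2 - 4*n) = (n - 3)/n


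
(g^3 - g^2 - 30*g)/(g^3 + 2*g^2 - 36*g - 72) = g*(g + 5)/(g^2 + 8*g + 12)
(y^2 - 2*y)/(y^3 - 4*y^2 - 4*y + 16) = y/(y^2 - 2*y - 8)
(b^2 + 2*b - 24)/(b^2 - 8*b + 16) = (b + 6)/(b - 4)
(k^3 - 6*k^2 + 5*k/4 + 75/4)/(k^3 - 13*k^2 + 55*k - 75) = (k^2 - k - 15/4)/(k^2 - 8*k + 15)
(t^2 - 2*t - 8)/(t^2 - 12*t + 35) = (t^2 - 2*t - 8)/(t^2 - 12*t + 35)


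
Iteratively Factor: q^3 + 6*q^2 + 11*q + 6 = (q + 3)*(q^2 + 3*q + 2) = (q + 2)*(q + 3)*(q + 1)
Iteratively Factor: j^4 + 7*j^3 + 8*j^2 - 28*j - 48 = (j + 2)*(j^3 + 5*j^2 - 2*j - 24) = (j + 2)*(j + 4)*(j^2 + j - 6) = (j + 2)*(j + 3)*(j + 4)*(j - 2)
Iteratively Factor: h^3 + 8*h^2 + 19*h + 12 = (h + 1)*(h^2 + 7*h + 12) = (h + 1)*(h + 3)*(h + 4)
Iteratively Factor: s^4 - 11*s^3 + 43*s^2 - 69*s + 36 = (s - 1)*(s^3 - 10*s^2 + 33*s - 36) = (s - 4)*(s - 1)*(s^2 - 6*s + 9) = (s - 4)*(s - 3)*(s - 1)*(s - 3)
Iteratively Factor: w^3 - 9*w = (w)*(w^2 - 9) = w*(w + 3)*(w - 3)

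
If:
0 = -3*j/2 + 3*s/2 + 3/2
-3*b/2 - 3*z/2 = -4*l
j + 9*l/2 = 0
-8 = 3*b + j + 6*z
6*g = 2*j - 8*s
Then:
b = -23*z/7 - 128/21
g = -27*z/7 - 188/21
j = 27*z/7 + 72/7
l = -6*z/7 - 16/7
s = 27*z/7 + 65/7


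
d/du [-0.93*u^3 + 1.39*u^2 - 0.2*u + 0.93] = -2.79*u^2 + 2.78*u - 0.2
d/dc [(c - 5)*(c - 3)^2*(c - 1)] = 4*c^3 - 36*c^2 + 100*c - 84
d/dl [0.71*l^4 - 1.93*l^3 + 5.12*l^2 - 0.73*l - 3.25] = 2.84*l^3 - 5.79*l^2 + 10.24*l - 0.73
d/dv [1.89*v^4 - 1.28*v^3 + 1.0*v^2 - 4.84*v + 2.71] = 7.56*v^3 - 3.84*v^2 + 2.0*v - 4.84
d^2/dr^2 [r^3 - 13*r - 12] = 6*r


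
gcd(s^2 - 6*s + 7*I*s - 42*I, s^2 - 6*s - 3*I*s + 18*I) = s - 6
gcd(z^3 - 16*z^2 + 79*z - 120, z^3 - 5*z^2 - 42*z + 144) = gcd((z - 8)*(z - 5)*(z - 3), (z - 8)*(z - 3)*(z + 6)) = z^2 - 11*z + 24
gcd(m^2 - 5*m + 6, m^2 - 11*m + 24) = m - 3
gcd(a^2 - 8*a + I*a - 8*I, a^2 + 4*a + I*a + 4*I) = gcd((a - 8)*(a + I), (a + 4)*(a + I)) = a + I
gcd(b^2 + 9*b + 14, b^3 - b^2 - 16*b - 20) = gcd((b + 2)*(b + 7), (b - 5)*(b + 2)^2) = b + 2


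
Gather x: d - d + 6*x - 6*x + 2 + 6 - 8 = 0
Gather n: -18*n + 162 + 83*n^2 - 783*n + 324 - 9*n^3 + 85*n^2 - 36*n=-9*n^3 + 168*n^2 - 837*n + 486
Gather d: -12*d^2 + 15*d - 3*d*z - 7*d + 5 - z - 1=-12*d^2 + d*(8 - 3*z) - z + 4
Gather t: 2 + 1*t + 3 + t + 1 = 2*t + 6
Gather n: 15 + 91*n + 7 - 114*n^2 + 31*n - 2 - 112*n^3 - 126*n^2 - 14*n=-112*n^3 - 240*n^2 + 108*n + 20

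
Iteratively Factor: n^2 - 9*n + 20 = (n - 4)*(n - 5)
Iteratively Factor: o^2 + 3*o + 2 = (o + 1)*(o + 2)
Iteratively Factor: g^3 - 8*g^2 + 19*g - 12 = (g - 1)*(g^2 - 7*g + 12) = (g - 4)*(g - 1)*(g - 3)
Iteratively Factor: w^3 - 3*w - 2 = (w + 1)*(w^2 - w - 2) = (w - 2)*(w + 1)*(w + 1)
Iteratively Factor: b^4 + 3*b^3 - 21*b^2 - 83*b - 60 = (b + 3)*(b^3 - 21*b - 20) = (b - 5)*(b + 3)*(b^2 + 5*b + 4) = (b - 5)*(b + 1)*(b + 3)*(b + 4)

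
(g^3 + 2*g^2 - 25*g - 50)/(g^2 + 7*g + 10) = g - 5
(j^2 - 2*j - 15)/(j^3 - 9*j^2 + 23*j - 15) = (j + 3)/(j^2 - 4*j + 3)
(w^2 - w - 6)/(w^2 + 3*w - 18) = (w + 2)/(w + 6)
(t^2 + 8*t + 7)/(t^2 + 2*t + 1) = (t + 7)/(t + 1)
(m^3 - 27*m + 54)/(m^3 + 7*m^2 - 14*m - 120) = (m^2 - 6*m + 9)/(m^2 + m - 20)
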